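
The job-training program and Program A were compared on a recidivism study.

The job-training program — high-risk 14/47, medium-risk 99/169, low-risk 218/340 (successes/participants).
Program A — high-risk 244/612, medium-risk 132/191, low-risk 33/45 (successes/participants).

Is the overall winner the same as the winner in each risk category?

No

High-risk: the job-training program 14/47 = 29.8%, Program A 244/612 = 39.9% → Program A
Medium-risk: the job-training program 99/169 = 58.6%, Program A 132/191 = 69.1% → Program A
Low-risk: the job-training program 218/340 = 64.1%, Program A 33/45 = 73.3% → Program A
Overall: the job-training program 331/556 = 59.5%, Program A 409/848 = 48.2% → the job-training program
Program A wins each risk group but the job-training program wins overall — the comparison reverses. Program A's participants skew toward high-risk, which has a lower base rate.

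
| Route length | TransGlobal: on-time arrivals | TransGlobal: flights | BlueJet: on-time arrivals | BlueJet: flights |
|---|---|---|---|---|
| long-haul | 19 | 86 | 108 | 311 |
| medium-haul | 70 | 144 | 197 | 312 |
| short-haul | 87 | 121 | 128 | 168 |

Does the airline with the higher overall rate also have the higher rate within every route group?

Long-haul: TransGlobal 19/86 = 22.1%, BlueJet 108/311 = 34.7% → BlueJet
Medium-haul: TransGlobal 70/144 = 48.6%, BlueJet 197/312 = 63.1% → BlueJet
Short-haul: TransGlobal 87/121 = 71.9%, BlueJet 128/168 = 76.2% → BlueJet
Overall: TransGlobal 176/351 = 50.1%, BlueJet 433/791 = 54.7% → BlueJet
BlueJet wins overall and in every route group — no reversal.

Yes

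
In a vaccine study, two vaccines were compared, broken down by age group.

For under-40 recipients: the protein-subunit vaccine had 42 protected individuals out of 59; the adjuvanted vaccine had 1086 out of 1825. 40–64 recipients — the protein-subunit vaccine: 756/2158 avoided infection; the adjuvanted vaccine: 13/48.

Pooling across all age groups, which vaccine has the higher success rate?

Under-40: the protein-subunit vaccine 42/59 = 71.2%, the adjuvanted vaccine 1086/1825 = 59.5% → the protein-subunit vaccine
40–64: the protein-subunit vaccine 756/2158 = 35.0%, the adjuvanted vaccine 13/48 = 27.1% → the protein-subunit vaccine
Overall: the protein-subunit vaccine 798/2217 = 36.0%, the adjuvanted vaccine 1099/1873 = 58.7% → the adjuvanted vaccine
(The protein-subunit vaccine wins every age group but the adjuvanted vaccine wins overall — the protein-subunit vaccine's recipients skew toward the low-rate 40–64 group.)

the adjuvanted vaccine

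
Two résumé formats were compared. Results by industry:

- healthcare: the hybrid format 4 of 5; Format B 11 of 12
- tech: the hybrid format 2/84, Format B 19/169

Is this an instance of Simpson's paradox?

Healthcare: the hybrid format 4/5 = 80.0%, Format B 11/12 = 91.7% → Format B
Tech: the hybrid format 2/84 = 2.4%, Format B 19/169 = 11.2% → Format B
Overall: the hybrid format 6/89 = 6.7%, Format B 30/181 = 16.6% → Format B
Format B wins overall and in every industry group — no reversal.

No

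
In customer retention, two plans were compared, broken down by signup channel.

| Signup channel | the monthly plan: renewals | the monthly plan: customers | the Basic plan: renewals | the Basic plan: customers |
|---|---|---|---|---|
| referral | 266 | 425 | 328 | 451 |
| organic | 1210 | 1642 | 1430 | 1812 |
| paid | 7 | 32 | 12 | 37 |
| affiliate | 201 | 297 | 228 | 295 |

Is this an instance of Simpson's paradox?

No

Referral: the monthly plan 266/425 = 62.6%, the Basic plan 328/451 = 72.7% → the Basic plan
Organic: the monthly plan 1210/1642 = 73.7%, the Basic plan 1430/1812 = 78.9% → the Basic plan
Paid: the monthly plan 7/32 = 21.9%, the Basic plan 12/37 = 32.4% → the Basic plan
Affiliate: the monthly plan 201/297 = 67.7%, the Basic plan 228/295 = 77.3% → the Basic plan
Overall: the monthly plan 1684/2396 = 70.3%, the Basic plan 1998/2595 = 77.0% → the Basic plan
The Basic plan wins overall and in every signup group — no reversal.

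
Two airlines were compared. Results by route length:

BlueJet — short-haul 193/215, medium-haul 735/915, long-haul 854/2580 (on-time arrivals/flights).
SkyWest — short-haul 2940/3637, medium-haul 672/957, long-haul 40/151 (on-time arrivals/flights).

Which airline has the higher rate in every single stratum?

BlueJet

Short-haul: BlueJet 193/215 = 89.8%, SkyWest 2940/3637 = 80.8% → BlueJet
Medium-haul: BlueJet 735/915 = 80.3%, SkyWest 672/957 = 70.2% → BlueJet
Long-haul: BlueJet 854/2580 = 33.1%, SkyWest 40/151 = 26.5% → BlueJet
BlueJet has the higher rate in all 3 groups.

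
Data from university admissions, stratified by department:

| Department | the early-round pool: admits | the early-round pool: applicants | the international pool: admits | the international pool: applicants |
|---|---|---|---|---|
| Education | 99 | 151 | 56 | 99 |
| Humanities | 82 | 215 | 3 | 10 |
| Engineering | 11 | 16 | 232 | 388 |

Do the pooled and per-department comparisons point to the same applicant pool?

No

Education: the early-round pool 99/151 = 65.6%, the international pool 56/99 = 56.6% → the early-round pool
Humanities: the early-round pool 82/215 = 38.1%, the international pool 3/10 = 30.0% → the early-round pool
Engineering: the early-round pool 11/16 = 68.8%, the international pool 232/388 = 59.8% → the early-round pool
Overall: the early-round pool 192/382 = 50.3%, the international pool 291/497 = 58.6% → the international pool
The early-round pool wins each department group but the international pool wins overall — the comparison reverses. The early-round pool's applicants skew toward Humanities, which has a lower base rate.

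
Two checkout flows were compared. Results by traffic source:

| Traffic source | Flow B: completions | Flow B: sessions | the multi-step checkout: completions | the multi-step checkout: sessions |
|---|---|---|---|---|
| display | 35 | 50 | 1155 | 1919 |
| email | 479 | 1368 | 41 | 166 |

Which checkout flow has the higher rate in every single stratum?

Flow B

Display: Flow B 35/50 = 70.0%, the multi-step checkout 1155/1919 = 60.2% → Flow B
Email: Flow B 479/1368 = 35.0%, the multi-step checkout 41/166 = 24.7% → Flow B
Flow B has the higher rate in both groups.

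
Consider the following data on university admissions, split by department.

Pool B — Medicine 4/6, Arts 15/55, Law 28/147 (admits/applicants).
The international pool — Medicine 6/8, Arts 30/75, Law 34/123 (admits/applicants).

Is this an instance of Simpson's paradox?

No

Medicine: Pool B 4/6 = 66.7%, the international pool 6/8 = 75.0% → the international pool
Arts: Pool B 15/55 = 27.3%, the international pool 30/75 = 40.0% → the international pool
Law: Pool B 28/147 = 19.0%, the international pool 34/123 = 27.6% → the international pool
Overall: Pool B 47/208 = 22.6%, the international pool 70/206 = 34.0% → the international pool
The international pool wins overall and in every department group — no reversal.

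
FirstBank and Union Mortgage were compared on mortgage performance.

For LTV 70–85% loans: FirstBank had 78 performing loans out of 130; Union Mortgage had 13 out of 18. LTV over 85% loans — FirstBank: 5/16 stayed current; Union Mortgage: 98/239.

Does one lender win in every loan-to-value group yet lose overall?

LTV 70–85%: FirstBank 78/130 = 60.0%, Union Mortgage 13/18 = 72.2% → Union Mortgage
LTV over 85%: FirstBank 5/16 = 31.2%, Union Mortgage 98/239 = 41.0% → Union Mortgage
Overall: FirstBank 83/146 = 56.8%, Union Mortgage 111/257 = 43.2% → FirstBank
Union Mortgage wins each loan-to-value group but FirstBank wins overall — the comparison reverses. Union Mortgage's loans skew toward LTV over 85%, which has a lower base rate.

Yes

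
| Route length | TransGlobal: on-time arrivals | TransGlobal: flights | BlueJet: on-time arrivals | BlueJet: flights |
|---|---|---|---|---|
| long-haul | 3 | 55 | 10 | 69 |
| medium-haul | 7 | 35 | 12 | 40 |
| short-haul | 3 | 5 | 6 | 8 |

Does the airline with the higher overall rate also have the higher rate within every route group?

Long-haul: TransGlobal 3/55 = 5.5%, BlueJet 10/69 = 14.5% → BlueJet
Medium-haul: TransGlobal 7/35 = 20.0%, BlueJet 12/40 = 30.0% → BlueJet
Short-haul: TransGlobal 3/5 = 60.0%, BlueJet 6/8 = 75.0% → BlueJet
Overall: TransGlobal 13/95 = 13.7%, BlueJet 28/117 = 23.9% → BlueJet
BlueJet wins overall and in every route group — no reversal.

Yes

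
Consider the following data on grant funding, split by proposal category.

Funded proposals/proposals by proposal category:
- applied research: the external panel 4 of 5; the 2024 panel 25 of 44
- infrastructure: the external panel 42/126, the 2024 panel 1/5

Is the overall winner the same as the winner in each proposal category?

Applied research: the external panel 4/5 = 80.0%, the 2024 panel 25/44 = 56.8% → the external panel
Infrastructure: the external panel 42/126 = 33.3%, the 2024 panel 1/5 = 20.0% → the external panel
Overall: the external panel 46/131 = 35.1%, the 2024 panel 26/49 = 53.1% → the 2024 panel
The external panel wins each proposal group but the 2024 panel wins overall — the comparison reverses. The external panel's proposals skew toward infrastructure, which has a lower base rate.

No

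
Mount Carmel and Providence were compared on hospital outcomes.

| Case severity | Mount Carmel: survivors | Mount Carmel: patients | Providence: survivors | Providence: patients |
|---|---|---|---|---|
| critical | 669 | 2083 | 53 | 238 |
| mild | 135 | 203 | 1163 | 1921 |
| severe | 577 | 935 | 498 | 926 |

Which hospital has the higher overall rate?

Critical: Mount Carmel 669/2083 = 32.1%, Providence 53/238 = 22.3% → Mount Carmel
Mild: Mount Carmel 135/203 = 66.5%, Providence 1163/1921 = 60.5% → Mount Carmel
Severe: Mount Carmel 577/935 = 61.7%, Providence 498/926 = 53.8% → Mount Carmel
Overall: Mount Carmel 1381/3221 = 42.9%, Providence 1714/3085 = 55.6% → Providence
(Mount Carmel wins every case group but Providence wins overall — Mount Carmel's patients skew toward the low-rate critical group.)

Providence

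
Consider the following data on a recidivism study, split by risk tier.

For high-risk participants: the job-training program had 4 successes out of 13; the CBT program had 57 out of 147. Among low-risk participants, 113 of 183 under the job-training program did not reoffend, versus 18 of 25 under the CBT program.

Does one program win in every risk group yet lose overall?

High-risk: the job-training program 4/13 = 30.8%, the CBT program 57/147 = 38.8% → the CBT program
Low-risk: the job-training program 113/183 = 61.7%, the CBT program 18/25 = 72.0% → the CBT program
Overall: the job-training program 117/196 = 59.7%, the CBT program 75/172 = 43.6% → the job-training program
The CBT program wins each risk group but the job-training program wins overall — the comparison reverses. The CBT program's participants skew toward high-risk, which has a lower base rate.

Yes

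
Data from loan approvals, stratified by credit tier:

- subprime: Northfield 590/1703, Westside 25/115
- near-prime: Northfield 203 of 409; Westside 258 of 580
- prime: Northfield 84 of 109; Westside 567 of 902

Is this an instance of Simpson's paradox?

Subprime: Northfield 590/1703 = 34.6%, Westside 25/115 = 21.7% → Northfield
Near-prime: Northfield 203/409 = 49.6%, Westside 258/580 = 44.5% → Northfield
Prime: Northfield 84/109 = 77.1%, Westside 567/902 = 62.9% → Northfield
Overall: Northfield 877/2221 = 39.5%, Westside 850/1597 = 53.2% → Westside
Northfield wins each credit group but Westside wins overall — the comparison reverses. Northfield's applications skew toward subprime, which has a lower base rate.

Yes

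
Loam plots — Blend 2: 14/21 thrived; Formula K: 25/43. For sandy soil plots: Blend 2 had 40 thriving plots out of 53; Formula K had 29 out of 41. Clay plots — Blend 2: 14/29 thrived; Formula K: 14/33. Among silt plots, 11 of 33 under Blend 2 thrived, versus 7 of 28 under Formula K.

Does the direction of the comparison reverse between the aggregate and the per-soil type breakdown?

No

Loam: Blend 2 14/21 = 66.7%, Formula K 25/43 = 58.1% → Blend 2
Sandy soil: Blend 2 40/53 = 75.5%, Formula K 29/41 = 70.7% → Blend 2
Clay: Blend 2 14/29 = 48.3%, Formula K 14/33 = 42.4% → Blend 2
Silt: Blend 2 11/33 = 33.3%, Formula K 7/28 = 25.0% → Blend 2
Overall: Blend 2 79/136 = 58.1%, Formula K 75/145 = 51.7% → Blend 2
Blend 2 wins overall and in every soil group — no reversal.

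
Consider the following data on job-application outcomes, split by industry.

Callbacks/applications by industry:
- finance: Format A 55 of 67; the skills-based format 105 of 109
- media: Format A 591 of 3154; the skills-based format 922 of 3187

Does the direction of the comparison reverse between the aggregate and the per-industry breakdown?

Finance: Format A 55/67 = 82.1%, the skills-based format 105/109 = 96.3% → the skills-based format
Media: Format A 591/3154 = 18.7%, the skills-based format 922/3187 = 28.9% → the skills-based format
Overall: Format A 646/3221 = 20.1%, the skills-based format 1027/3296 = 31.2% → the skills-based format
The skills-based format wins overall and in every industry group — no reversal.

No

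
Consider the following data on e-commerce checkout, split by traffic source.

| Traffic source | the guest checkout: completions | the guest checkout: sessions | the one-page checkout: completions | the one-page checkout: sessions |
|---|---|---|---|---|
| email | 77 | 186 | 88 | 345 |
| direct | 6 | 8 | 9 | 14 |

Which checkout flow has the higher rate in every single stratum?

the guest checkout

Email: the guest checkout 77/186 = 41.4%, the one-page checkout 88/345 = 25.5% → the guest checkout
Direct: the guest checkout 6/8 = 75.0%, the one-page checkout 9/14 = 64.3% → the guest checkout
The guest checkout has the higher rate in both groups.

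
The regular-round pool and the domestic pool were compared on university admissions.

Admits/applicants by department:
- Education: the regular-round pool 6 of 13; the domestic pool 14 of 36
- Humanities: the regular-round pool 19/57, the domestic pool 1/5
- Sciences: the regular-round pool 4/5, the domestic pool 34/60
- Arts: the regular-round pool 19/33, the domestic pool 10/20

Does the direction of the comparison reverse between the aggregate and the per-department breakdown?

Yes

Education: the regular-round pool 6/13 = 46.2%, the domestic pool 14/36 = 38.9% → the regular-round pool
Humanities: the regular-round pool 19/57 = 33.3%, the domestic pool 1/5 = 20.0% → the regular-round pool
Sciences: the regular-round pool 4/5 = 80.0%, the domestic pool 34/60 = 56.7% → the regular-round pool
Arts: the regular-round pool 19/33 = 57.6%, the domestic pool 10/20 = 50.0% → the regular-round pool
Overall: the regular-round pool 48/108 = 44.4%, the domestic pool 59/121 = 48.8% → the domestic pool
The regular-round pool wins each department group but the domestic pool wins overall — the comparison reverses. The regular-round pool's applicants skew toward Humanities, which has a lower base rate.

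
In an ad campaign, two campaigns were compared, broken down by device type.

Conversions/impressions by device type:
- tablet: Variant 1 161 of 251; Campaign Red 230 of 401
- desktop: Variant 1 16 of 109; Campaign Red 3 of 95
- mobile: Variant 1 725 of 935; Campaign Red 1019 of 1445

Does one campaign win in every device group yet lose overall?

No

Tablet: Variant 1 161/251 = 64.1%, Campaign Red 230/401 = 57.4% → Variant 1
Desktop: Variant 1 16/109 = 14.7%, Campaign Red 3/95 = 3.2% → Variant 1
Mobile: Variant 1 725/935 = 77.5%, Campaign Red 1019/1445 = 70.5% → Variant 1
Overall: Variant 1 902/1295 = 69.7%, Campaign Red 1252/1941 = 64.5% → Variant 1
Variant 1 wins overall and in every device group — no reversal.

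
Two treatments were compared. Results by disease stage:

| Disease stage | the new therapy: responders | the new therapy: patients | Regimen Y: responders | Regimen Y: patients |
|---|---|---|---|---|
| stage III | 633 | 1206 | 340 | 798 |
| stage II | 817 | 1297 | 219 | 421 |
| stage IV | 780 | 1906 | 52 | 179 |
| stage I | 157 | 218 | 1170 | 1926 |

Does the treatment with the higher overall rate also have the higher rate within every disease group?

No

Stage III: the new therapy 633/1206 = 52.5%, Regimen Y 340/798 = 42.6% → the new therapy
Stage II: the new therapy 817/1297 = 63.0%, Regimen Y 219/421 = 52.0% → the new therapy
Stage IV: the new therapy 780/1906 = 40.9%, Regimen Y 52/179 = 29.1% → the new therapy
Stage I: the new therapy 157/218 = 72.0%, Regimen Y 1170/1926 = 60.7% → the new therapy
Overall: the new therapy 2387/4627 = 51.6%, Regimen Y 1781/3324 = 53.6% → Regimen Y
The new therapy wins each disease group but Regimen Y wins overall — the comparison reverses. The new therapy's patients skew toward stage IV, which has a lower base rate.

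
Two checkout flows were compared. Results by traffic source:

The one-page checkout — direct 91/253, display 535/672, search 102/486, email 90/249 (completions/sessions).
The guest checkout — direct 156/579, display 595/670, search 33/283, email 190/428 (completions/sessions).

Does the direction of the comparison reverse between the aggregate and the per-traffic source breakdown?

No

Direct: the one-page checkout 91/253 = 36.0%, the guest checkout 156/579 = 26.9% → the one-page checkout
Display: the one-page checkout 535/672 = 79.6%, the guest checkout 595/670 = 88.8% → the guest checkout
Search: the one-page checkout 102/486 = 21.0%, the guest checkout 33/283 = 11.7% → the one-page checkout
Email: the one-page checkout 90/249 = 36.1%, the guest checkout 190/428 = 44.4% → the guest checkout
Overall: the one-page checkout 818/1660 = 49.3%, the guest checkout 974/1960 = 49.7% → the guest checkout
Neither sweeps: the one-page checkout wins 2 of 4 groups, the guest checkout wins 2. The guest checkout wins overall but not every group — no Simpson reversal.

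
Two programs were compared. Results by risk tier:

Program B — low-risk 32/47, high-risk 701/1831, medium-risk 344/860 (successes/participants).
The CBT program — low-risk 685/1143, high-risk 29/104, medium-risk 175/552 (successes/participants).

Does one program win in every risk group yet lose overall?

Yes

Low-risk: Program B 32/47 = 68.1%, the CBT program 685/1143 = 59.9% → Program B
High-risk: Program B 701/1831 = 38.3%, the CBT program 29/104 = 27.9% → Program B
Medium-risk: Program B 344/860 = 40.0%, the CBT program 175/552 = 31.7% → Program B
Overall: Program B 1077/2738 = 39.3%, the CBT program 889/1799 = 49.4% → the CBT program
Program B wins each risk group but the CBT program wins overall — the comparison reverses. Program B's participants skew toward high-risk, which has a lower base rate.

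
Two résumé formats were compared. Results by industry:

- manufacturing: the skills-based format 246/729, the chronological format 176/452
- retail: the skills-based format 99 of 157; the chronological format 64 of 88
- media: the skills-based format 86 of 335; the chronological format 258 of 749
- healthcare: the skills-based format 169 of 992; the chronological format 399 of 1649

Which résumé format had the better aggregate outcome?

the chronological format

Manufacturing: the skills-based format 246/729 = 33.7%, the chronological format 176/452 = 38.9% → the chronological format
Retail: the skills-based format 99/157 = 63.1%, the chronological format 64/88 = 72.7% → the chronological format
Media: the skills-based format 86/335 = 25.7%, the chronological format 258/749 = 34.4% → the chronological format
Healthcare: the skills-based format 169/992 = 17.0%, the chronological format 399/1649 = 24.2% → the chronological format
Overall: the skills-based format 600/2213 = 27.1%, the chronological format 897/2938 = 30.5% → the chronological format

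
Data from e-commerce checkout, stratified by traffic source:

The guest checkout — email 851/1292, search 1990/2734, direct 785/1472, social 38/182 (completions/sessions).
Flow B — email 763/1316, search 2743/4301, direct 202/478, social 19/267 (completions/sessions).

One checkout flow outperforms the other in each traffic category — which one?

the guest checkout

Email: the guest checkout 851/1292 = 65.9%, Flow B 763/1316 = 58.0% → the guest checkout
Search: the guest checkout 1990/2734 = 72.8%, Flow B 2743/4301 = 63.8% → the guest checkout
Direct: the guest checkout 785/1472 = 53.3%, Flow B 202/478 = 42.3% → the guest checkout
Social: the guest checkout 38/182 = 20.9%, Flow B 19/267 = 7.1% → the guest checkout
The guest checkout has the higher rate in all 4 groups.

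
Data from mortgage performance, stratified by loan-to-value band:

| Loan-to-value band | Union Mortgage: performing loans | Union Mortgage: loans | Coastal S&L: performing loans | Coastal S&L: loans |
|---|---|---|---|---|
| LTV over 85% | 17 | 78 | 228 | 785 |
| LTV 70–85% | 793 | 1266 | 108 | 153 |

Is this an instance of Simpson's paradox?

LTV over 85%: Union Mortgage 17/78 = 21.8%, Coastal S&L 228/785 = 29.0% → Coastal S&L
LTV 70–85%: Union Mortgage 793/1266 = 62.6%, Coastal S&L 108/153 = 70.6% → Coastal S&L
Overall: Union Mortgage 810/1344 = 60.3%, Coastal S&L 336/938 = 35.8% → Union Mortgage
Coastal S&L wins each loan-to-value group but Union Mortgage wins overall — the comparison reverses. Coastal S&L's loans skew toward LTV over 85%, which has a lower base rate.

Yes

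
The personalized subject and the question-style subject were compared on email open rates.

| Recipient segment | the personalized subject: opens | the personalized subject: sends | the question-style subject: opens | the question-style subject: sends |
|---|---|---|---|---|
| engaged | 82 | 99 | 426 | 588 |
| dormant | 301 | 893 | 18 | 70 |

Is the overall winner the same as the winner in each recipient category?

No

Engaged: the personalized subject 82/99 = 82.8%, the question-style subject 426/588 = 72.4% → the personalized subject
Dormant: the personalized subject 301/893 = 33.7%, the question-style subject 18/70 = 25.7% → the personalized subject
Overall: the personalized subject 383/992 = 38.6%, the question-style subject 444/658 = 67.5% → the question-style subject
The personalized subject wins each recipient group but the question-style subject wins overall — the comparison reverses. The personalized subject's sends skew toward dormant, which has a lower base rate.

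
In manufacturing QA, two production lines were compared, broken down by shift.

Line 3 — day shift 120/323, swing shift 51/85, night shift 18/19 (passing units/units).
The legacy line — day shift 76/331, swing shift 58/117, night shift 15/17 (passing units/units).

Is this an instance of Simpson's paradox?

Day shift: Line 3 120/323 = 37.2%, the legacy line 76/331 = 23.0% → Line 3
Swing shift: Line 3 51/85 = 60.0%, the legacy line 58/117 = 49.6% → Line 3
Night shift: Line 3 18/19 = 94.7%, the legacy line 15/17 = 88.2% → Line 3
Overall: Line 3 189/427 = 44.3%, the legacy line 149/465 = 32.0% → Line 3
Line 3 wins overall and in every shift group — no reversal.

No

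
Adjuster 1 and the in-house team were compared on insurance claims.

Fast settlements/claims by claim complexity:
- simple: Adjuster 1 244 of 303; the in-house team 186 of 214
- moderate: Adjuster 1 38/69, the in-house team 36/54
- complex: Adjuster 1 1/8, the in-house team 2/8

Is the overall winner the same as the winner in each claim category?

Simple: Adjuster 1 244/303 = 80.5%, the in-house team 186/214 = 86.9% → the in-house team
Moderate: Adjuster 1 38/69 = 55.1%, the in-house team 36/54 = 66.7% → the in-house team
Complex: Adjuster 1 1/8 = 12.5%, the in-house team 2/8 = 25.0% → the in-house team
Overall: Adjuster 1 283/380 = 74.5%, the in-house team 224/276 = 81.2% → the in-house team
The in-house team wins overall and in every claim group — no reversal.

Yes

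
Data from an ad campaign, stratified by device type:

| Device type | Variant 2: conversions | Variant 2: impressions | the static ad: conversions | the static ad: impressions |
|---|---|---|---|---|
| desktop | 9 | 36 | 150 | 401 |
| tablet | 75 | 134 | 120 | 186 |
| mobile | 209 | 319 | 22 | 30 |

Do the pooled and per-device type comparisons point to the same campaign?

No

Desktop: Variant 2 9/36 = 25.0%, the static ad 150/401 = 37.4% → the static ad
Tablet: Variant 2 75/134 = 56.0%, the static ad 120/186 = 64.5% → the static ad
Mobile: Variant 2 209/319 = 65.5%, the static ad 22/30 = 73.3% → the static ad
Overall: Variant 2 293/489 = 59.9%, the static ad 292/617 = 47.3% → Variant 2
The static ad wins each device group but Variant 2 wins overall — the comparison reverses. The static ad's impressions skew toward desktop, which has a lower base rate.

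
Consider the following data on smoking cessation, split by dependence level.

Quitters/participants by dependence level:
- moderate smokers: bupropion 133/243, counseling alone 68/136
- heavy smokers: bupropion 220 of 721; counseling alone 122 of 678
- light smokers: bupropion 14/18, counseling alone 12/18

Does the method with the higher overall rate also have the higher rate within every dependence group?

Moderate smokers: bupropion 133/243 = 54.7%, counseling alone 68/136 = 50.0% → bupropion
Heavy smokers: bupropion 220/721 = 30.5%, counseling alone 122/678 = 18.0% → bupropion
Light smokers: bupropion 14/18 = 77.8%, counseling alone 12/18 = 66.7% → bupropion
Overall: bupropion 367/982 = 37.4%, counseling alone 202/832 = 24.3% → bupropion
Bupropion wins overall and in every dependence group — no reversal.

Yes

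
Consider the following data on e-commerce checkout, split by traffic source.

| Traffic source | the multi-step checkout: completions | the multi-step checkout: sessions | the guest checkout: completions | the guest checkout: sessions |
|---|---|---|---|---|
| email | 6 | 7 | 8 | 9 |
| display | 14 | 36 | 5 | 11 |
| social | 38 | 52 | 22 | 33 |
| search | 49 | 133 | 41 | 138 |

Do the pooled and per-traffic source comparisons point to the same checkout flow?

Email: the multi-step checkout 6/7 = 85.7%, the guest checkout 8/9 = 88.9% → the guest checkout
Display: the multi-step checkout 14/36 = 38.9%, the guest checkout 5/11 = 45.5% → the guest checkout
Social: the multi-step checkout 38/52 = 73.1%, the guest checkout 22/33 = 66.7% → the multi-step checkout
Search: the multi-step checkout 49/133 = 36.8%, the guest checkout 41/138 = 29.7% → the multi-step checkout
Overall: the multi-step checkout 107/228 = 46.9%, the guest checkout 76/191 = 39.8% → the multi-step checkout
Neither sweeps: the multi-step checkout wins 2 of 4 groups, the guest checkout wins 2. The multi-step checkout wins overall but not every group — no Simpson reversal.

No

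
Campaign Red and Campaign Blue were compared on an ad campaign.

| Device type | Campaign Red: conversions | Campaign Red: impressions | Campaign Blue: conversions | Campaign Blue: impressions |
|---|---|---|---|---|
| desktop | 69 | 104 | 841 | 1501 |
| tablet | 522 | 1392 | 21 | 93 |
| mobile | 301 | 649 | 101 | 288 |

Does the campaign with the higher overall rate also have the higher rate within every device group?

No

Desktop: Campaign Red 69/104 = 66.3%, Campaign Blue 841/1501 = 56.0% → Campaign Red
Tablet: Campaign Red 522/1392 = 37.5%, Campaign Blue 21/93 = 22.6% → Campaign Red
Mobile: Campaign Red 301/649 = 46.4%, Campaign Blue 101/288 = 35.1% → Campaign Red
Overall: Campaign Red 892/2145 = 41.6%, Campaign Blue 963/1882 = 51.2% → Campaign Blue
Campaign Red wins each device group but Campaign Blue wins overall — the comparison reverses. Campaign Red's impressions skew toward tablet, which has a lower base rate.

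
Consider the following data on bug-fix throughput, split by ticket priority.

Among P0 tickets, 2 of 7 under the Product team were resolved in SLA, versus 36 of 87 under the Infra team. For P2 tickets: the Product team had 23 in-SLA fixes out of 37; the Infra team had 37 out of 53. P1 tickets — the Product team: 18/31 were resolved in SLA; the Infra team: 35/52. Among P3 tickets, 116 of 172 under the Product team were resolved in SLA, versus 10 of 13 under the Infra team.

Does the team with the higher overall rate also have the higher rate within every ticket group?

P0: the Product team 2/7 = 28.6%, the Infra team 36/87 = 41.4% → the Infra team
P2: the Product team 23/37 = 62.2%, the Infra team 37/53 = 69.8% → the Infra team
P1: the Product team 18/31 = 58.1%, the Infra team 35/52 = 67.3% → the Infra team
P3: the Product team 116/172 = 67.4%, the Infra team 10/13 = 76.9% → the Infra team
Overall: the Product team 159/247 = 64.4%, the Infra team 118/205 = 57.6% → the Product team
The Infra team wins each ticket group but the Product team wins overall — the comparison reverses. The Infra team's tickets skew toward P0, which has a lower base rate.

No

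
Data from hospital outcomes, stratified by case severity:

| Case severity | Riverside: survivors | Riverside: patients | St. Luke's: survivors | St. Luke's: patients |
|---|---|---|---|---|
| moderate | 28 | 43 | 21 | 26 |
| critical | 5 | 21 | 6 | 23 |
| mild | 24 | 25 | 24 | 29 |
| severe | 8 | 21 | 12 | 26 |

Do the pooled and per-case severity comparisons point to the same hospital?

No

Moderate: Riverside 28/43 = 65.1%, St. Luke's 21/26 = 80.8% → St. Luke's
Critical: Riverside 5/21 = 23.8%, St. Luke's 6/23 = 26.1% → St. Luke's
Mild: Riverside 24/25 = 96.0%, St. Luke's 24/29 = 82.8% → Riverside
Severe: Riverside 8/21 = 38.1%, St. Luke's 12/26 = 46.2% → St. Luke's
Overall: Riverside 65/110 = 59.1%, St. Luke's 63/104 = 60.6% → St. Luke's
Neither sweeps: Riverside wins 1 of 4 groups, St. Luke's wins 3. St. Luke's wins overall but not every group — no Simpson reversal.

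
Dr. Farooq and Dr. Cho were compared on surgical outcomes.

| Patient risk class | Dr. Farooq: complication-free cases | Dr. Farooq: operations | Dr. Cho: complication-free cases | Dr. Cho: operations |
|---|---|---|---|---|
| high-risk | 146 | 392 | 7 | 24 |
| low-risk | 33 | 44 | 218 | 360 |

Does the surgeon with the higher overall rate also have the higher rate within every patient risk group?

High-risk: Dr. Farooq 146/392 = 37.2%, Dr. Cho 7/24 = 29.2% → Dr. Farooq
Low-risk: Dr. Farooq 33/44 = 75.0%, Dr. Cho 218/360 = 60.6% → Dr. Farooq
Overall: Dr. Farooq 179/436 = 41.1%, Dr. Cho 225/384 = 58.6% → Dr. Cho
Dr. Farooq wins each patient risk group but Dr. Cho wins overall — the comparison reverses. Dr. Farooq's operations skew toward high-risk, which has a lower base rate.

No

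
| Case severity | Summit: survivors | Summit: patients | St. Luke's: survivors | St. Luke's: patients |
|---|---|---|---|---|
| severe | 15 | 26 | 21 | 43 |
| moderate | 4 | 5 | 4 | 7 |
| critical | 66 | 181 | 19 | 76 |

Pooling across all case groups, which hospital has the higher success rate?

Severe: Summit 15/26 = 57.7%, St. Luke's 21/43 = 48.8% → Summit
Moderate: Summit 4/5 = 80.0%, St. Luke's 4/7 = 57.1% → Summit
Critical: Summit 66/181 = 36.5%, St. Luke's 19/76 = 25.0% → Summit
Overall: Summit 85/212 = 40.1%, St. Luke's 44/126 = 34.9% → Summit

Summit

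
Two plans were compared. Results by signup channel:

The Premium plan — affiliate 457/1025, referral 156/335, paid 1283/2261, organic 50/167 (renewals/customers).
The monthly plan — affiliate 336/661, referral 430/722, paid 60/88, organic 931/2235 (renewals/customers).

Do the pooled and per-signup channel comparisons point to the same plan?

Affiliate: the Premium plan 457/1025 = 44.6%, the monthly plan 336/661 = 50.8% → the monthly plan
Referral: the Premium plan 156/335 = 46.6%, the monthly plan 430/722 = 59.6% → the monthly plan
Paid: the Premium plan 1283/2261 = 56.7%, the monthly plan 60/88 = 68.2% → the monthly plan
Organic: the Premium plan 50/167 = 29.9%, the monthly plan 931/2235 = 41.7% → the monthly plan
Overall: the Premium plan 1946/3788 = 51.4%, the monthly plan 1757/3706 = 47.4% → the Premium plan
The monthly plan wins each signup group but the Premium plan wins overall — the comparison reverses. The monthly plan's customers skew toward organic, which has a lower base rate.

No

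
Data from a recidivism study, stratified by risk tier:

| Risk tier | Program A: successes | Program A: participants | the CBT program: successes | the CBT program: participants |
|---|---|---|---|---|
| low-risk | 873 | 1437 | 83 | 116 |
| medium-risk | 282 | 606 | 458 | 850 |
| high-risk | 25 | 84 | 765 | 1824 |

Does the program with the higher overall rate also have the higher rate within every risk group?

Low-risk: Program A 873/1437 = 60.8%, the CBT program 83/116 = 71.6% → the CBT program
Medium-risk: Program A 282/606 = 46.5%, the CBT program 458/850 = 53.9% → the CBT program
High-risk: Program A 25/84 = 29.8%, the CBT program 765/1824 = 41.9% → the CBT program
Overall: Program A 1180/2127 = 55.5%, the CBT program 1306/2790 = 46.8% → Program A
The CBT program wins each risk group but Program A wins overall — the comparison reverses. The CBT program's participants skew toward high-risk, which has a lower base rate.

No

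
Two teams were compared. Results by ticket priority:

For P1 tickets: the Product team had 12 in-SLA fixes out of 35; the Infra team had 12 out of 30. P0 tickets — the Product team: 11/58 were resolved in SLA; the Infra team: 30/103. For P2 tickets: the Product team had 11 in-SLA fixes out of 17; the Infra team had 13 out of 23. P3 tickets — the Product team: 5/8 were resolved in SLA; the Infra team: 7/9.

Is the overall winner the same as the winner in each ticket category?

P1: the Product team 12/35 = 34.3%, the Infra team 12/30 = 40.0% → the Infra team
P0: the Product team 11/58 = 19.0%, the Infra team 30/103 = 29.1% → the Infra team
P2: the Product team 11/17 = 64.7%, the Infra team 13/23 = 56.5% → the Product team
P3: the Product team 5/8 = 62.5%, the Infra team 7/9 = 77.8% → the Infra team
Overall: the Product team 39/118 = 33.1%, the Infra team 62/165 = 37.6% → the Infra team
Neither sweeps: the Product team wins 1 of 4 groups, the Infra team wins 3. The Infra team wins overall but not every group — no Simpson reversal.

No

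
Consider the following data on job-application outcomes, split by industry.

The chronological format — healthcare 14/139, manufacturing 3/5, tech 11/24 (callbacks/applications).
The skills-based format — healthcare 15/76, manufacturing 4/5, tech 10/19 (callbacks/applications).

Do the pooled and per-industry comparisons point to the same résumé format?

Yes

Healthcare: the chronological format 14/139 = 10.1%, the skills-based format 15/76 = 19.7% → the skills-based format
Manufacturing: the chronological format 3/5 = 60.0%, the skills-based format 4/5 = 80.0% → the skills-based format
Tech: the chronological format 11/24 = 45.8%, the skills-based format 10/19 = 52.6% → the skills-based format
Overall: the chronological format 28/168 = 16.7%, the skills-based format 29/100 = 29.0% → the skills-based format
The skills-based format wins overall and in every industry group — no reversal.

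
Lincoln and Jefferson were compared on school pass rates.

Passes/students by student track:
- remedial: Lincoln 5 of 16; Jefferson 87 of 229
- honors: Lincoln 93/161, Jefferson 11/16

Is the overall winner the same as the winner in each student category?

Remedial: Lincoln 5/16 = 31.2%, Jefferson 87/229 = 38.0% → Jefferson
Honors: Lincoln 93/161 = 57.8%, Jefferson 11/16 = 68.8% → Jefferson
Overall: Lincoln 98/177 = 55.4%, Jefferson 98/245 = 40.0% → Lincoln
Jefferson wins each student group but Lincoln wins overall — the comparison reverses. Jefferson's students skew toward remedial, which has a lower base rate.

No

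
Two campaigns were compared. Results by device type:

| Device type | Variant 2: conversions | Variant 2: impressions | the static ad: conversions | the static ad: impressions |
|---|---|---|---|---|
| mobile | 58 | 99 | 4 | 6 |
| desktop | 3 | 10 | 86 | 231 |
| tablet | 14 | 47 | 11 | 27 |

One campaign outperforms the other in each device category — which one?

the static ad

Mobile: Variant 2 58/99 = 58.6%, the static ad 4/6 = 66.7% → the static ad
Desktop: Variant 2 3/10 = 30.0%, the static ad 86/231 = 37.2% → the static ad
Tablet: Variant 2 14/47 = 29.8%, the static ad 11/27 = 40.7% → the static ad
The static ad has the higher rate in all 3 groups.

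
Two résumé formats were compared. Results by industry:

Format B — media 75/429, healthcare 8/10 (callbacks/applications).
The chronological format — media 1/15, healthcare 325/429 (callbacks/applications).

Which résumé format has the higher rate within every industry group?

Media: Format B 75/429 = 17.5%, the chronological format 1/15 = 6.7% → Format B
Healthcare: Format B 8/10 = 80.0%, the chronological format 325/429 = 75.8% → Format B
Format B has the higher rate in both groups.

Format B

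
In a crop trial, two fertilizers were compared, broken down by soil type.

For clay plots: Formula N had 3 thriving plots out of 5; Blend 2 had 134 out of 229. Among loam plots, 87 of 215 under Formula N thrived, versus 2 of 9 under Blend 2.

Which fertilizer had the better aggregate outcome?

Blend 2

Clay: Formula N 3/5 = 60.0%, Blend 2 134/229 = 58.5% → Formula N
Loam: Formula N 87/215 = 40.5%, Blend 2 2/9 = 22.2% → Formula N
Overall: Formula N 90/220 = 40.9%, Blend 2 136/238 = 57.1% → Blend 2
(Formula N wins every soil group but Blend 2 wins overall — Formula N's plots skew toward the low-rate loam group.)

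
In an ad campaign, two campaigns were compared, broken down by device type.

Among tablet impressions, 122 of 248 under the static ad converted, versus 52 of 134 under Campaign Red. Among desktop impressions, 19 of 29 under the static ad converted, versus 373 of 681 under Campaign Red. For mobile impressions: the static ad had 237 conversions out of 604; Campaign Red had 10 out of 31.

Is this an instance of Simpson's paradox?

Yes

Tablet: the static ad 122/248 = 49.2%, Campaign Red 52/134 = 38.8% → the static ad
Desktop: the static ad 19/29 = 65.5%, Campaign Red 373/681 = 54.8% → the static ad
Mobile: the static ad 237/604 = 39.2%, Campaign Red 10/31 = 32.3% → the static ad
Overall: the static ad 378/881 = 42.9%, Campaign Red 435/846 = 51.4% → Campaign Red
The static ad wins each device group but Campaign Red wins overall — the comparison reverses. The static ad's impressions skew toward mobile, which has a lower base rate.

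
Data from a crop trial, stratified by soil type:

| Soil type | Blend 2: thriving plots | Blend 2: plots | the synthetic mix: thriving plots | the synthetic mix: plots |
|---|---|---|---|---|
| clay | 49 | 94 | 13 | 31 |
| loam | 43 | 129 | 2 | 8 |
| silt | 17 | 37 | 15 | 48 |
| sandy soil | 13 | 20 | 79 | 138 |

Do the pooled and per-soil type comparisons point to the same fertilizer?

Clay: Blend 2 49/94 = 52.1%, the synthetic mix 13/31 = 41.9% → Blend 2
Loam: Blend 2 43/129 = 33.3%, the synthetic mix 2/8 = 25.0% → Blend 2
Silt: Blend 2 17/37 = 45.9%, the synthetic mix 15/48 = 31.2% → Blend 2
Sandy soil: Blend 2 13/20 = 65.0%, the synthetic mix 79/138 = 57.2% → Blend 2
Overall: Blend 2 122/280 = 43.6%, the synthetic mix 109/225 = 48.4% → the synthetic mix
Blend 2 wins each soil group but the synthetic mix wins overall — the comparison reverses. Blend 2's plots skew toward loam, which has a lower base rate.

No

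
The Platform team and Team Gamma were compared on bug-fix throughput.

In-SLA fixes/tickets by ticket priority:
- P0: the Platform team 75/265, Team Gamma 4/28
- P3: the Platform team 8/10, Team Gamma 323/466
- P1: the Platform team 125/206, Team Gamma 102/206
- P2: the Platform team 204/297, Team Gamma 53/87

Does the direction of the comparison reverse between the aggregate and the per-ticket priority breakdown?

Yes

P0: the Platform team 75/265 = 28.3%, Team Gamma 4/28 = 14.3% → the Platform team
P3: the Platform team 8/10 = 80.0%, Team Gamma 323/466 = 69.3% → the Platform team
P1: the Platform team 125/206 = 60.7%, Team Gamma 102/206 = 49.5% → the Platform team
P2: the Platform team 204/297 = 68.7%, Team Gamma 53/87 = 60.9% → the Platform team
Overall: the Platform team 412/778 = 53.0%, Team Gamma 482/787 = 61.2% → Team Gamma
The Platform team wins each ticket group but Team Gamma wins overall — the comparison reverses. The Platform team's tickets skew toward P0, which has a lower base rate.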